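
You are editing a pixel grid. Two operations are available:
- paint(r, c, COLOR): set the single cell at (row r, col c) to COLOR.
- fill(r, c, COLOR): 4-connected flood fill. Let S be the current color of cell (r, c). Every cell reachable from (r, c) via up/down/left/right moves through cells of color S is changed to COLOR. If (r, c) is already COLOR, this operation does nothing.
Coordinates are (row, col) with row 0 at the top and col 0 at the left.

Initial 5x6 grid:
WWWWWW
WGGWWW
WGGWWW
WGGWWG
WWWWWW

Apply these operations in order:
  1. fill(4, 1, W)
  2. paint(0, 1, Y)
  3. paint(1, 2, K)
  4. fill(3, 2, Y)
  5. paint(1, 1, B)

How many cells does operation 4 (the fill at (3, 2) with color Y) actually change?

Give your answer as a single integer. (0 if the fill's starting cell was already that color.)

After op 1 fill(4,1,W) [0 cells changed]:
WWWWWW
WGGWWW
WGGWWW
WGGWWG
WWWWWW
After op 2 paint(0,1,Y):
WYWWWW
WGGWWW
WGGWWW
WGGWWG
WWWWWW
After op 3 paint(1,2,K):
WYWWWW
WGKWWW
WGGWWW
WGGWWG
WWWWWW
After op 4 fill(3,2,Y) [5 cells changed]:
WYWWWW
WYKWWW
WYYWWW
WYYWWG
WWWWWW

Answer: 5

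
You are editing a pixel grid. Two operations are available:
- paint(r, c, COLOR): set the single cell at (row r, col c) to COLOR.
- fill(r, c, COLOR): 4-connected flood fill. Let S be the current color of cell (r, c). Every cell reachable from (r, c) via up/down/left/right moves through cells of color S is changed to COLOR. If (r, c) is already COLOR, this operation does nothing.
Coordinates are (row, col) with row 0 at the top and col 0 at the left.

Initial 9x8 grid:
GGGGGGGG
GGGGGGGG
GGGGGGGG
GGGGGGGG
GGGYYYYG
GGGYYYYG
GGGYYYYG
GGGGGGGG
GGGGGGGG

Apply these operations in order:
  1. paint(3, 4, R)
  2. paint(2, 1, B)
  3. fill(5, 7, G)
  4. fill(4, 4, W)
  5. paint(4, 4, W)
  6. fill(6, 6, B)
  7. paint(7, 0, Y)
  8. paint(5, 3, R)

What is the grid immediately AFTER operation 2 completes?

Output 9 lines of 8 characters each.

After op 1 paint(3,4,R):
GGGGGGGG
GGGGGGGG
GGGGGGGG
GGGGRGGG
GGGYYYYG
GGGYYYYG
GGGYYYYG
GGGGGGGG
GGGGGGGG
After op 2 paint(2,1,B):
GGGGGGGG
GGGGGGGG
GBGGGGGG
GGGGRGGG
GGGYYYYG
GGGYYYYG
GGGYYYYG
GGGGGGGG
GGGGGGGG

Answer: GGGGGGGG
GGGGGGGG
GBGGGGGG
GGGGRGGG
GGGYYYYG
GGGYYYYG
GGGYYYYG
GGGGGGGG
GGGGGGGG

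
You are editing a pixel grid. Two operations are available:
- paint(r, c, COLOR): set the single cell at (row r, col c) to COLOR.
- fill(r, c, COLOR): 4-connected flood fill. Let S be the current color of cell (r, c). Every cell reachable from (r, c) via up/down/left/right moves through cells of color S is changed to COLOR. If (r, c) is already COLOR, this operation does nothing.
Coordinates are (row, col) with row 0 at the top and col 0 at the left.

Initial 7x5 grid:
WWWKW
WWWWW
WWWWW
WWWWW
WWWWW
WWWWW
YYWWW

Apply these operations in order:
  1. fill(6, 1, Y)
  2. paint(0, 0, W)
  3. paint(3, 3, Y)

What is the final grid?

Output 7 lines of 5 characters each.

Answer: WWWKW
WWWWW
WWWWW
WWWYW
WWWWW
WWWWW
YYWWW

Derivation:
After op 1 fill(6,1,Y) [0 cells changed]:
WWWKW
WWWWW
WWWWW
WWWWW
WWWWW
WWWWW
YYWWW
After op 2 paint(0,0,W):
WWWKW
WWWWW
WWWWW
WWWWW
WWWWW
WWWWW
YYWWW
After op 3 paint(3,3,Y):
WWWKW
WWWWW
WWWWW
WWWYW
WWWWW
WWWWW
YYWWW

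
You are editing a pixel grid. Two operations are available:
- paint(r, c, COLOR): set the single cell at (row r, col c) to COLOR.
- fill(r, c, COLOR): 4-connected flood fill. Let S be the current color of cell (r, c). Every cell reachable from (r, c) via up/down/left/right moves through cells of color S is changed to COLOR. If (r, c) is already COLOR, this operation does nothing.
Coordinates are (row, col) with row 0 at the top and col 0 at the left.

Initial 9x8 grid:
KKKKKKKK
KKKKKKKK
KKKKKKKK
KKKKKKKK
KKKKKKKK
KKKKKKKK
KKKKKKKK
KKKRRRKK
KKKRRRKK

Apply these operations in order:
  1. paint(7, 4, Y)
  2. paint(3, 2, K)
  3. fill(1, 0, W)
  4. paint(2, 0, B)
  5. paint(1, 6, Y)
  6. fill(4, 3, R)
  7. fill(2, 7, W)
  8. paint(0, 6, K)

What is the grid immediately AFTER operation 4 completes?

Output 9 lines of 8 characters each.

After op 1 paint(7,4,Y):
KKKKKKKK
KKKKKKKK
KKKKKKKK
KKKKKKKK
KKKKKKKK
KKKKKKKK
KKKKKKKK
KKKRYRKK
KKKRRRKK
After op 2 paint(3,2,K):
KKKKKKKK
KKKKKKKK
KKKKKKKK
KKKKKKKK
KKKKKKKK
KKKKKKKK
KKKKKKKK
KKKRYRKK
KKKRRRKK
After op 3 fill(1,0,W) [66 cells changed]:
WWWWWWWW
WWWWWWWW
WWWWWWWW
WWWWWWWW
WWWWWWWW
WWWWWWWW
WWWWWWWW
WWWRYRWW
WWWRRRWW
After op 4 paint(2,0,B):
WWWWWWWW
WWWWWWWW
BWWWWWWW
WWWWWWWW
WWWWWWWW
WWWWWWWW
WWWWWWWW
WWWRYRWW
WWWRRRWW

Answer: WWWWWWWW
WWWWWWWW
BWWWWWWW
WWWWWWWW
WWWWWWWW
WWWWWWWW
WWWWWWWW
WWWRYRWW
WWWRRRWW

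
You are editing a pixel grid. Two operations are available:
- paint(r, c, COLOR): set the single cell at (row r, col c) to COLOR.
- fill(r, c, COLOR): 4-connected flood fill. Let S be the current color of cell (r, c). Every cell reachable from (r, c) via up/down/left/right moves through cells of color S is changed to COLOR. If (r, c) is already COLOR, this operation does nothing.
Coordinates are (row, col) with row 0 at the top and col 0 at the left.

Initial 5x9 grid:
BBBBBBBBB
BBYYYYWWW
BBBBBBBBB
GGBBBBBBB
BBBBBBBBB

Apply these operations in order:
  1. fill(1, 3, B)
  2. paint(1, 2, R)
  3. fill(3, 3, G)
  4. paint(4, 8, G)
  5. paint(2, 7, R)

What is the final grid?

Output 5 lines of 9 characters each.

After op 1 fill(1,3,B) [4 cells changed]:
BBBBBBBBB
BBBBBBWWW
BBBBBBBBB
GGBBBBBBB
BBBBBBBBB
After op 2 paint(1,2,R):
BBBBBBBBB
BBRBBBWWW
BBBBBBBBB
GGBBBBBBB
BBBBBBBBB
After op 3 fill(3,3,G) [39 cells changed]:
GGGGGGGGG
GGRGGGWWW
GGGGGGGGG
GGGGGGGGG
GGGGGGGGG
After op 4 paint(4,8,G):
GGGGGGGGG
GGRGGGWWW
GGGGGGGGG
GGGGGGGGG
GGGGGGGGG
After op 5 paint(2,7,R):
GGGGGGGGG
GGRGGGWWW
GGGGGGGRG
GGGGGGGGG
GGGGGGGGG

Answer: GGGGGGGGG
GGRGGGWWW
GGGGGGGRG
GGGGGGGGG
GGGGGGGGG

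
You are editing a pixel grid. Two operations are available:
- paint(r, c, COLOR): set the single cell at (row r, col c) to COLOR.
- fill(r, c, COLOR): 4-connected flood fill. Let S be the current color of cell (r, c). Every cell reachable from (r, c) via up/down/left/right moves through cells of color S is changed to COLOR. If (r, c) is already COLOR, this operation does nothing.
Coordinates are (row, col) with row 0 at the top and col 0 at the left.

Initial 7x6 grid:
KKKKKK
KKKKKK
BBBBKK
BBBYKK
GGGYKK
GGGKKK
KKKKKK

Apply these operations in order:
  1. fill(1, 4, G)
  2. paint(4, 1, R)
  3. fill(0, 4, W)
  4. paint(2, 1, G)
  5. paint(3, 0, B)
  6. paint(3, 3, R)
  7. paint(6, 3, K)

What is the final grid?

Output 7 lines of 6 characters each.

After op 1 fill(1,4,G) [27 cells changed]:
GGGGGG
GGGGGG
BBBBGG
BBBYGG
GGGYGG
GGGGGG
GGGGGG
After op 2 paint(4,1,R):
GGGGGG
GGGGGG
BBBBGG
BBBYGG
GRGYGG
GGGGGG
GGGGGG
After op 3 fill(0,4,W) [32 cells changed]:
WWWWWW
WWWWWW
BBBBWW
BBBYWW
WRWYWW
WWWWWW
WWWWWW
After op 4 paint(2,1,G):
WWWWWW
WWWWWW
BGBBWW
BBBYWW
WRWYWW
WWWWWW
WWWWWW
After op 5 paint(3,0,B):
WWWWWW
WWWWWW
BGBBWW
BBBYWW
WRWYWW
WWWWWW
WWWWWW
After op 6 paint(3,3,R):
WWWWWW
WWWWWW
BGBBWW
BBBRWW
WRWYWW
WWWWWW
WWWWWW
After op 7 paint(6,3,K):
WWWWWW
WWWWWW
BGBBWW
BBBRWW
WRWYWW
WWWWWW
WWWKWW

Answer: WWWWWW
WWWWWW
BGBBWW
BBBRWW
WRWYWW
WWWWWW
WWWKWW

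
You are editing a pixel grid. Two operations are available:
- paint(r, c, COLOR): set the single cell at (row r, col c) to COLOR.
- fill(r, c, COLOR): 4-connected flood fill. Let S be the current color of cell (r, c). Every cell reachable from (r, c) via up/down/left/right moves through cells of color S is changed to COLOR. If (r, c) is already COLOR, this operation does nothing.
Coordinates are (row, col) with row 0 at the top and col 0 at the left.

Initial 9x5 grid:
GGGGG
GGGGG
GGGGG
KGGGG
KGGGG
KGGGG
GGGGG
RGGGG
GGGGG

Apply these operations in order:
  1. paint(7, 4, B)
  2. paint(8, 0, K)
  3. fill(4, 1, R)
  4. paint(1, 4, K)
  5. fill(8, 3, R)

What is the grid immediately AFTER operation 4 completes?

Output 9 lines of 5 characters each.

Answer: RRRRR
RRRRK
RRRRR
KRRRR
KRRRR
KRRRR
RRRRR
RRRRB
KRRRR

Derivation:
After op 1 paint(7,4,B):
GGGGG
GGGGG
GGGGG
KGGGG
KGGGG
KGGGG
GGGGG
RGGGB
GGGGG
After op 2 paint(8,0,K):
GGGGG
GGGGG
GGGGG
KGGGG
KGGGG
KGGGG
GGGGG
RGGGB
KGGGG
After op 3 fill(4,1,R) [39 cells changed]:
RRRRR
RRRRR
RRRRR
KRRRR
KRRRR
KRRRR
RRRRR
RRRRB
KRRRR
After op 4 paint(1,4,K):
RRRRR
RRRRK
RRRRR
KRRRR
KRRRR
KRRRR
RRRRR
RRRRB
KRRRR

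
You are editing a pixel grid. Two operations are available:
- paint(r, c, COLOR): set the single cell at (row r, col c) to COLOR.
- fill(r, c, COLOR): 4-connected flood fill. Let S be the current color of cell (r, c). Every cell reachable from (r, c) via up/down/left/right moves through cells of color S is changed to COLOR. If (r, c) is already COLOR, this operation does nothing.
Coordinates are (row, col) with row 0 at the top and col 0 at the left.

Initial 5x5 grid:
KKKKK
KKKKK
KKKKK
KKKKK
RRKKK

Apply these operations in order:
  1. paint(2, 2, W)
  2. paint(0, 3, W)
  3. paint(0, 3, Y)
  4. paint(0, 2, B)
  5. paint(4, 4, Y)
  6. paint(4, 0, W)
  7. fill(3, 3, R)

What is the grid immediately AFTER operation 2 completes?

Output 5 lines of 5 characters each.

After op 1 paint(2,2,W):
KKKKK
KKKKK
KKWKK
KKKKK
RRKKK
After op 2 paint(0,3,W):
KKKWK
KKKKK
KKWKK
KKKKK
RRKKK

Answer: KKKWK
KKKKK
KKWKK
KKKKK
RRKKK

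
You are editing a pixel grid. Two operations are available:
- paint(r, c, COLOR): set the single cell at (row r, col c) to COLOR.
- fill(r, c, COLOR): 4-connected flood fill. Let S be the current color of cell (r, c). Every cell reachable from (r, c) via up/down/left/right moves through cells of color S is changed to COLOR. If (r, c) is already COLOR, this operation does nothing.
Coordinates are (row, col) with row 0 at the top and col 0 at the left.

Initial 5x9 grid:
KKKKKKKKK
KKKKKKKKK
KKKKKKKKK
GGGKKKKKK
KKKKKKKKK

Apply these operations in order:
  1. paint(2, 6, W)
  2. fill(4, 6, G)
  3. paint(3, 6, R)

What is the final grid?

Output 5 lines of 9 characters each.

After op 1 paint(2,6,W):
KKKKKKKKK
KKKKKKKKK
KKKKKKWKK
GGGKKKKKK
KKKKKKKKK
After op 2 fill(4,6,G) [41 cells changed]:
GGGGGGGGG
GGGGGGGGG
GGGGGGWGG
GGGGGGGGG
GGGGGGGGG
After op 3 paint(3,6,R):
GGGGGGGGG
GGGGGGGGG
GGGGGGWGG
GGGGGGRGG
GGGGGGGGG

Answer: GGGGGGGGG
GGGGGGGGG
GGGGGGWGG
GGGGGGRGG
GGGGGGGGG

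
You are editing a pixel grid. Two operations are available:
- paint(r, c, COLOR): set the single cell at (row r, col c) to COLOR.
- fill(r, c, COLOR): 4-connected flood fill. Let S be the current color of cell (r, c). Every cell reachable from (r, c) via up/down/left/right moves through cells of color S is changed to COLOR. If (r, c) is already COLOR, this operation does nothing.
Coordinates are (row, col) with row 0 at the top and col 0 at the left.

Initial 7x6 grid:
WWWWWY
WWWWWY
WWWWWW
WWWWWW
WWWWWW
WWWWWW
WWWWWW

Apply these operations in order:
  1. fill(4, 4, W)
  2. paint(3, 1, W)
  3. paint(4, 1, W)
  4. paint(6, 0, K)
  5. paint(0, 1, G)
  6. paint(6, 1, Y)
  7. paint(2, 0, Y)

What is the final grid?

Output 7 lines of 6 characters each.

After op 1 fill(4,4,W) [0 cells changed]:
WWWWWY
WWWWWY
WWWWWW
WWWWWW
WWWWWW
WWWWWW
WWWWWW
After op 2 paint(3,1,W):
WWWWWY
WWWWWY
WWWWWW
WWWWWW
WWWWWW
WWWWWW
WWWWWW
After op 3 paint(4,1,W):
WWWWWY
WWWWWY
WWWWWW
WWWWWW
WWWWWW
WWWWWW
WWWWWW
After op 4 paint(6,0,K):
WWWWWY
WWWWWY
WWWWWW
WWWWWW
WWWWWW
WWWWWW
KWWWWW
After op 5 paint(0,1,G):
WGWWWY
WWWWWY
WWWWWW
WWWWWW
WWWWWW
WWWWWW
KWWWWW
After op 6 paint(6,1,Y):
WGWWWY
WWWWWY
WWWWWW
WWWWWW
WWWWWW
WWWWWW
KYWWWW
After op 7 paint(2,0,Y):
WGWWWY
WWWWWY
YWWWWW
WWWWWW
WWWWWW
WWWWWW
KYWWWW

Answer: WGWWWY
WWWWWY
YWWWWW
WWWWWW
WWWWWW
WWWWWW
KYWWWW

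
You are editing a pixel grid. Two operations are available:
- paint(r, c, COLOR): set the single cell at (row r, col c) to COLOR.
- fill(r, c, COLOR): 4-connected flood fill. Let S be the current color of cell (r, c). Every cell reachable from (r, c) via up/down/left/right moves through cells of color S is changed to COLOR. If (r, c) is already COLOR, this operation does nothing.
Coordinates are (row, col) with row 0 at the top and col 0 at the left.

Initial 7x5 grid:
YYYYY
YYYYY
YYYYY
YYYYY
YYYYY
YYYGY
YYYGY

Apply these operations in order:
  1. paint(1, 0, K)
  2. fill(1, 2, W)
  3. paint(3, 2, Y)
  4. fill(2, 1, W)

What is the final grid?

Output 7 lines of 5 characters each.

After op 1 paint(1,0,K):
YYYYY
KYYYY
YYYYY
YYYYY
YYYYY
YYYGY
YYYGY
After op 2 fill(1,2,W) [32 cells changed]:
WWWWW
KWWWW
WWWWW
WWWWW
WWWWW
WWWGW
WWWGW
After op 3 paint(3,2,Y):
WWWWW
KWWWW
WWWWW
WWYWW
WWWWW
WWWGW
WWWGW
After op 4 fill(2,1,W) [0 cells changed]:
WWWWW
KWWWW
WWWWW
WWYWW
WWWWW
WWWGW
WWWGW

Answer: WWWWW
KWWWW
WWWWW
WWYWW
WWWWW
WWWGW
WWWGW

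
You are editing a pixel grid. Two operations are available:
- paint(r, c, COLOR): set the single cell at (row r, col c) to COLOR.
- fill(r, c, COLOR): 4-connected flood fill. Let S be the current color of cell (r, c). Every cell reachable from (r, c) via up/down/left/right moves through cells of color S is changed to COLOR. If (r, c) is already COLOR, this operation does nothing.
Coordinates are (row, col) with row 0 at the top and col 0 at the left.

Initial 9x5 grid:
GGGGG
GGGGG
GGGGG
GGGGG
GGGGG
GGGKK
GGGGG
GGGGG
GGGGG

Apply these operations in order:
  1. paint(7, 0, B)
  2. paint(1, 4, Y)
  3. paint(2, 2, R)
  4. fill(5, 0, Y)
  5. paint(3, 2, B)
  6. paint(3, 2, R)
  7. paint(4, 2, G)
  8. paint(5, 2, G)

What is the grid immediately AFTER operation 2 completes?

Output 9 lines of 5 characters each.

Answer: GGGGG
GGGGY
GGGGG
GGGGG
GGGGG
GGGKK
GGGGG
BGGGG
GGGGG

Derivation:
After op 1 paint(7,0,B):
GGGGG
GGGGG
GGGGG
GGGGG
GGGGG
GGGKK
GGGGG
BGGGG
GGGGG
After op 2 paint(1,4,Y):
GGGGG
GGGGY
GGGGG
GGGGG
GGGGG
GGGKK
GGGGG
BGGGG
GGGGG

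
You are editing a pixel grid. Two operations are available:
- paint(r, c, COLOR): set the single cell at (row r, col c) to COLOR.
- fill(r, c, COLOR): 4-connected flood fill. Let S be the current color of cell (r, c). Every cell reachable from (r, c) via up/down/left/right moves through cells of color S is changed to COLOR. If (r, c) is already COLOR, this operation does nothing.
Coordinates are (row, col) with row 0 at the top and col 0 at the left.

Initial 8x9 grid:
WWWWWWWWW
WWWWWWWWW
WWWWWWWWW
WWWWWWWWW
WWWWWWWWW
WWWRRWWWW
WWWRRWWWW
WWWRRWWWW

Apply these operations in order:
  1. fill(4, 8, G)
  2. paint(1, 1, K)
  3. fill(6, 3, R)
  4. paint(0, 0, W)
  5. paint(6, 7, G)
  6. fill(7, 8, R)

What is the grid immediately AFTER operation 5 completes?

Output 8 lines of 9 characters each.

After op 1 fill(4,8,G) [66 cells changed]:
GGGGGGGGG
GGGGGGGGG
GGGGGGGGG
GGGGGGGGG
GGGGGGGGG
GGGRRGGGG
GGGRRGGGG
GGGRRGGGG
After op 2 paint(1,1,K):
GGGGGGGGG
GKGGGGGGG
GGGGGGGGG
GGGGGGGGG
GGGGGGGGG
GGGRRGGGG
GGGRRGGGG
GGGRRGGGG
After op 3 fill(6,3,R) [0 cells changed]:
GGGGGGGGG
GKGGGGGGG
GGGGGGGGG
GGGGGGGGG
GGGGGGGGG
GGGRRGGGG
GGGRRGGGG
GGGRRGGGG
After op 4 paint(0,0,W):
WGGGGGGGG
GKGGGGGGG
GGGGGGGGG
GGGGGGGGG
GGGGGGGGG
GGGRRGGGG
GGGRRGGGG
GGGRRGGGG
After op 5 paint(6,7,G):
WGGGGGGGG
GKGGGGGGG
GGGGGGGGG
GGGGGGGGG
GGGGGGGGG
GGGRRGGGG
GGGRRGGGG
GGGRRGGGG

Answer: WGGGGGGGG
GKGGGGGGG
GGGGGGGGG
GGGGGGGGG
GGGGGGGGG
GGGRRGGGG
GGGRRGGGG
GGGRRGGGG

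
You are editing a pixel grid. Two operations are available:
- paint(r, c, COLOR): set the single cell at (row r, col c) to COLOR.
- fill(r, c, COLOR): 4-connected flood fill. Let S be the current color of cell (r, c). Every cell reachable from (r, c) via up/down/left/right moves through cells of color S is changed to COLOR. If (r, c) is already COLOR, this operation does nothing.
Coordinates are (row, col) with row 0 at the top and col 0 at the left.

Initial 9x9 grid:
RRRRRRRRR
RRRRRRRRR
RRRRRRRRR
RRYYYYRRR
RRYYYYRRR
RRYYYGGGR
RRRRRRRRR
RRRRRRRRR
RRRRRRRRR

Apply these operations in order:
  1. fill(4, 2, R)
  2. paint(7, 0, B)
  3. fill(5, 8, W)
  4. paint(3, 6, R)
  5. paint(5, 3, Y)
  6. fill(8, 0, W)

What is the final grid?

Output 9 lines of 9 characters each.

After op 1 fill(4,2,R) [11 cells changed]:
RRRRRRRRR
RRRRRRRRR
RRRRRRRRR
RRRRRRRRR
RRRRRRRRR
RRRRRGGGR
RRRRRRRRR
RRRRRRRRR
RRRRRRRRR
After op 2 paint(7,0,B):
RRRRRRRRR
RRRRRRRRR
RRRRRRRRR
RRRRRRRRR
RRRRRRRRR
RRRRRGGGR
RRRRRRRRR
BRRRRRRRR
RRRRRRRRR
After op 3 fill(5,8,W) [77 cells changed]:
WWWWWWWWW
WWWWWWWWW
WWWWWWWWW
WWWWWWWWW
WWWWWWWWW
WWWWWGGGW
WWWWWWWWW
BWWWWWWWW
WWWWWWWWW
After op 4 paint(3,6,R):
WWWWWWWWW
WWWWWWWWW
WWWWWWWWW
WWWWWWRWW
WWWWWWWWW
WWWWWGGGW
WWWWWWWWW
BWWWWWWWW
WWWWWWWWW
After op 5 paint(5,3,Y):
WWWWWWWWW
WWWWWWWWW
WWWWWWWWW
WWWWWWRWW
WWWWWWWWW
WWWYWGGGW
WWWWWWWWW
BWWWWWWWW
WWWWWWWWW
After op 6 fill(8,0,W) [0 cells changed]:
WWWWWWWWW
WWWWWWWWW
WWWWWWWWW
WWWWWWRWW
WWWWWWWWW
WWWYWGGGW
WWWWWWWWW
BWWWWWWWW
WWWWWWWWW

Answer: WWWWWWWWW
WWWWWWWWW
WWWWWWWWW
WWWWWWRWW
WWWWWWWWW
WWWYWGGGW
WWWWWWWWW
BWWWWWWWW
WWWWWWWWW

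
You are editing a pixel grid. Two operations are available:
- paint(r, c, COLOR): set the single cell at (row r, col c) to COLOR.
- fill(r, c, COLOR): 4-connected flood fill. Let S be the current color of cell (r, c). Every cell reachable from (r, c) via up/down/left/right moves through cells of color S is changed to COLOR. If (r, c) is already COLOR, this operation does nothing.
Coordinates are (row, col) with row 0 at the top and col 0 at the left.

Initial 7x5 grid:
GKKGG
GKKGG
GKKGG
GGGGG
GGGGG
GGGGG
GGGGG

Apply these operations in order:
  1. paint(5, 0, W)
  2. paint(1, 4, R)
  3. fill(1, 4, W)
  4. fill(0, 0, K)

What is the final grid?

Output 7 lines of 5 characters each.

After op 1 paint(5,0,W):
GKKGG
GKKGG
GKKGG
GGGGG
GGGGG
WGGGG
GGGGG
After op 2 paint(1,4,R):
GKKGG
GKKGR
GKKGG
GGGGG
GGGGG
WGGGG
GGGGG
After op 3 fill(1,4,W) [1 cells changed]:
GKKGG
GKKGW
GKKGG
GGGGG
GGGGG
WGGGG
GGGGG
After op 4 fill(0,0,K) [27 cells changed]:
KKKKK
KKKKW
KKKKK
KKKKK
KKKKK
WKKKK
KKKKK

Answer: KKKKK
KKKKW
KKKKK
KKKKK
KKKKK
WKKKK
KKKKK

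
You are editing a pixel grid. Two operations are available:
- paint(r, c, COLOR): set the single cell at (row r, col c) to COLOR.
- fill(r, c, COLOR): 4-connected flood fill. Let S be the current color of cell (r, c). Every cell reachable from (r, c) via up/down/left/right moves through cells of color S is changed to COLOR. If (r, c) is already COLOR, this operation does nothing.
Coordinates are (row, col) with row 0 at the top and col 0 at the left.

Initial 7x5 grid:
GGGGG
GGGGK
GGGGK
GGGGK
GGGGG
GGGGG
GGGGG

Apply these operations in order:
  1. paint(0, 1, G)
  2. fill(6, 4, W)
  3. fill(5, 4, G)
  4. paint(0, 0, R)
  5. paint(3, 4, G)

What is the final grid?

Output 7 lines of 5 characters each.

After op 1 paint(0,1,G):
GGGGG
GGGGK
GGGGK
GGGGK
GGGGG
GGGGG
GGGGG
After op 2 fill(6,4,W) [32 cells changed]:
WWWWW
WWWWK
WWWWK
WWWWK
WWWWW
WWWWW
WWWWW
After op 3 fill(5,4,G) [32 cells changed]:
GGGGG
GGGGK
GGGGK
GGGGK
GGGGG
GGGGG
GGGGG
After op 4 paint(0,0,R):
RGGGG
GGGGK
GGGGK
GGGGK
GGGGG
GGGGG
GGGGG
After op 5 paint(3,4,G):
RGGGG
GGGGK
GGGGK
GGGGG
GGGGG
GGGGG
GGGGG

Answer: RGGGG
GGGGK
GGGGK
GGGGG
GGGGG
GGGGG
GGGGG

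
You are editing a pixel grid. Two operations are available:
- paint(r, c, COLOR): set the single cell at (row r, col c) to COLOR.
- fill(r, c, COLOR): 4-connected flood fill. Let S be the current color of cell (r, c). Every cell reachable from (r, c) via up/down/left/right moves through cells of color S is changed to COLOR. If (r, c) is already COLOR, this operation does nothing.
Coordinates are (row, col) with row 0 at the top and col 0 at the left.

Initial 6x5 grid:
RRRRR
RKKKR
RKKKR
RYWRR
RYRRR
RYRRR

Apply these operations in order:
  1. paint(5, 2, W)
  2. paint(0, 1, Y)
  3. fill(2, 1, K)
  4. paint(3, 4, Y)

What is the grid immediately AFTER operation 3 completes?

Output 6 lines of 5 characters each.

After op 1 paint(5,2,W):
RRRRR
RKKKR
RKKKR
RYWRR
RYRRR
RYWRR
After op 2 paint(0,1,Y):
RYRRR
RKKKR
RKKKR
RYWRR
RYRRR
RYWRR
After op 3 fill(2,1,K) [0 cells changed]:
RYRRR
RKKKR
RKKKR
RYWRR
RYRRR
RYWRR

Answer: RYRRR
RKKKR
RKKKR
RYWRR
RYRRR
RYWRR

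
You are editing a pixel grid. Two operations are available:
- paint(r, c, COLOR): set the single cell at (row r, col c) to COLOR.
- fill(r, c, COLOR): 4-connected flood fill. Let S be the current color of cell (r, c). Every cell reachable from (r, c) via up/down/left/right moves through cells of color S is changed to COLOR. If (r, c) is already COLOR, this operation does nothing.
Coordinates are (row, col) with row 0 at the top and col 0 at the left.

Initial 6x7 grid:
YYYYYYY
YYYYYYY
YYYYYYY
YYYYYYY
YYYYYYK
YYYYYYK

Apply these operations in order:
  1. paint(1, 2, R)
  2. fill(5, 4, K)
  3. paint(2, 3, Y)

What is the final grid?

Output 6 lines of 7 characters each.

After op 1 paint(1,2,R):
YYYYYYY
YYRYYYY
YYYYYYY
YYYYYYY
YYYYYYK
YYYYYYK
After op 2 fill(5,4,K) [39 cells changed]:
KKKKKKK
KKRKKKK
KKKKKKK
KKKKKKK
KKKKKKK
KKKKKKK
After op 3 paint(2,3,Y):
KKKKKKK
KKRKKKK
KKKYKKK
KKKKKKK
KKKKKKK
KKKKKKK

Answer: KKKKKKK
KKRKKKK
KKKYKKK
KKKKKKK
KKKKKKK
KKKKKKK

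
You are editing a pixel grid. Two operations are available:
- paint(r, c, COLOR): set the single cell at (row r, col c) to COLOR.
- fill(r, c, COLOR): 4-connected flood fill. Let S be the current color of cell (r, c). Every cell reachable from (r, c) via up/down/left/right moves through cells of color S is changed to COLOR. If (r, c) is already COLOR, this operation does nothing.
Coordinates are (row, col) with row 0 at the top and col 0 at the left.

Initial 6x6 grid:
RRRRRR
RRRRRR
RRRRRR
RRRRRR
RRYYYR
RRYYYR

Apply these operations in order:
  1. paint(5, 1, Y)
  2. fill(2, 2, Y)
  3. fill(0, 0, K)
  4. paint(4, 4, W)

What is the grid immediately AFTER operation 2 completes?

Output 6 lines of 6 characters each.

After op 1 paint(5,1,Y):
RRRRRR
RRRRRR
RRRRRR
RRRRRR
RRYYYR
RYYYYR
After op 2 fill(2,2,Y) [29 cells changed]:
YYYYYY
YYYYYY
YYYYYY
YYYYYY
YYYYYY
YYYYYY

Answer: YYYYYY
YYYYYY
YYYYYY
YYYYYY
YYYYYY
YYYYYY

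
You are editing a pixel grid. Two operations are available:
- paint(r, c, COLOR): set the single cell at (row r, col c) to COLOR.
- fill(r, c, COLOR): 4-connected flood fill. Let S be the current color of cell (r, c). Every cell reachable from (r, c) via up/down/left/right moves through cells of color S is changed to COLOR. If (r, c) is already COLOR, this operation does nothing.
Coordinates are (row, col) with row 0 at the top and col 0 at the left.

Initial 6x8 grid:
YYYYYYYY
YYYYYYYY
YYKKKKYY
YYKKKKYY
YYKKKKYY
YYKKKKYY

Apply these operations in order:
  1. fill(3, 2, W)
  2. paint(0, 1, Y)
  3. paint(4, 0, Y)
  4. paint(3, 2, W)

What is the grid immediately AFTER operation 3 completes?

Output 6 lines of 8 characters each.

Answer: YYYYYYYY
YYYYYYYY
YYWWWWYY
YYWWWWYY
YYWWWWYY
YYWWWWYY

Derivation:
After op 1 fill(3,2,W) [16 cells changed]:
YYYYYYYY
YYYYYYYY
YYWWWWYY
YYWWWWYY
YYWWWWYY
YYWWWWYY
After op 2 paint(0,1,Y):
YYYYYYYY
YYYYYYYY
YYWWWWYY
YYWWWWYY
YYWWWWYY
YYWWWWYY
After op 3 paint(4,0,Y):
YYYYYYYY
YYYYYYYY
YYWWWWYY
YYWWWWYY
YYWWWWYY
YYWWWWYY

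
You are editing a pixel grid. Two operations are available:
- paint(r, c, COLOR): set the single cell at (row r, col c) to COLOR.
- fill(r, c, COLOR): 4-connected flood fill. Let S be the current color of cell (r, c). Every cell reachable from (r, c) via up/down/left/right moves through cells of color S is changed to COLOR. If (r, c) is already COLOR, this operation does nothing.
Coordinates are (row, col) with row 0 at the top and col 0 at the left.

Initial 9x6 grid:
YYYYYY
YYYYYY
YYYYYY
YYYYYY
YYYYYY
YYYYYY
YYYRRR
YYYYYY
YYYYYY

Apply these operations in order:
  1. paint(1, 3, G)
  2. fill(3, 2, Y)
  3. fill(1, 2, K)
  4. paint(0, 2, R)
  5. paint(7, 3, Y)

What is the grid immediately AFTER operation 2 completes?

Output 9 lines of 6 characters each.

After op 1 paint(1,3,G):
YYYYYY
YYYGYY
YYYYYY
YYYYYY
YYYYYY
YYYYYY
YYYRRR
YYYYYY
YYYYYY
After op 2 fill(3,2,Y) [0 cells changed]:
YYYYYY
YYYGYY
YYYYYY
YYYYYY
YYYYYY
YYYYYY
YYYRRR
YYYYYY
YYYYYY

Answer: YYYYYY
YYYGYY
YYYYYY
YYYYYY
YYYYYY
YYYYYY
YYYRRR
YYYYYY
YYYYYY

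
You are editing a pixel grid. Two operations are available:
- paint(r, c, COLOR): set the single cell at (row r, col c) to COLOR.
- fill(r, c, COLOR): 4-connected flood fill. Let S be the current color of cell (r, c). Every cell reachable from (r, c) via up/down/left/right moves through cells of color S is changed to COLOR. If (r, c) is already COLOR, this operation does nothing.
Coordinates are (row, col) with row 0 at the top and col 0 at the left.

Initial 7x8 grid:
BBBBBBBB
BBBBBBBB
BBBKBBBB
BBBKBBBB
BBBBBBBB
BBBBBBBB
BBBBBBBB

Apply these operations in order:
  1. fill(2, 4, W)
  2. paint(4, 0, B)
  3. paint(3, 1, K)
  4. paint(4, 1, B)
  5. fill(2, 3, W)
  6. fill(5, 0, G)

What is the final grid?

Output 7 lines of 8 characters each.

Answer: GGGGGGGG
GGGGGGGG
GGGGGGGG
GKGGGGGG
BBGGGGGG
GGGGGGGG
GGGGGGGG

Derivation:
After op 1 fill(2,4,W) [54 cells changed]:
WWWWWWWW
WWWWWWWW
WWWKWWWW
WWWKWWWW
WWWWWWWW
WWWWWWWW
WWWWWWWW
After op 2 paint(4,0,B):
WWWWWWWW
WWWWWWWW
WWWKWWWW
WWWKWWWW
BWWWWWWW
WWWWWWWW
WWWWWWWW
After op 3 paint(3,1,K):
WWWWWWWW
WWWWWWWW
WWWKWWWW
WKWKWWWW
BWWWWWWW
WWWWWWWW
WWWWWWWW
After op 4 paint(4,1,B):
WWWWWWWW
WWWWWWWW
WWWKWWWW
WKWKWWWW
BBWWWWWW
WWWWWWWW
WWWWWWWW
After op 5 fill(2,3,W) [2 cells changed]:
WWWWWWWW
WWWWWWWW
WWWWWWWW
WKWWWWWW
BBWWWWWW
WWWWWWWW
WWWWWWWW
After op 6 fill(5,0,G) [53 cells changed]:
GGGGGGGG
GGGGGGGG
GGGGGGGG
GKGGGGGG
BBGGGGGG
GGGGGGGG
GGGGGGGG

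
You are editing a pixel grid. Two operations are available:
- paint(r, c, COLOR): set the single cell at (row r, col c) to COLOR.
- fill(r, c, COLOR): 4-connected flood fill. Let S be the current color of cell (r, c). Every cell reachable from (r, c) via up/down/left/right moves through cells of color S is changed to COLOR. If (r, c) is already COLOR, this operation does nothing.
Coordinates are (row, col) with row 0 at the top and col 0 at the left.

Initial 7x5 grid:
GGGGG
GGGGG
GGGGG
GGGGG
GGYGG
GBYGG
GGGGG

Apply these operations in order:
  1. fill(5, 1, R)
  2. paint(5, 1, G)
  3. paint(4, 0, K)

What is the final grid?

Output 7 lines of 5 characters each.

After op 1 fill(5,1,R) [1 cells changed]:
GGGGG
GGGGG
GGGGG
GGGGG
GGYGG
GRYGG
GGGGG
After op 2 paint(5,1,G):
GGGGG
GGGGG
GGGGG
GGGGG
GGYGG
GGYGG
GGGGG
After op 3 paint(4,0,K):
GGGGG
GGGGG
GGGGG
GGGGG
KGYGG
GGYGG
GGGGG

Answer: GGGGG
GGGGG
GGGGG
GGGGG
KGYGG
GGYGG
GGGGG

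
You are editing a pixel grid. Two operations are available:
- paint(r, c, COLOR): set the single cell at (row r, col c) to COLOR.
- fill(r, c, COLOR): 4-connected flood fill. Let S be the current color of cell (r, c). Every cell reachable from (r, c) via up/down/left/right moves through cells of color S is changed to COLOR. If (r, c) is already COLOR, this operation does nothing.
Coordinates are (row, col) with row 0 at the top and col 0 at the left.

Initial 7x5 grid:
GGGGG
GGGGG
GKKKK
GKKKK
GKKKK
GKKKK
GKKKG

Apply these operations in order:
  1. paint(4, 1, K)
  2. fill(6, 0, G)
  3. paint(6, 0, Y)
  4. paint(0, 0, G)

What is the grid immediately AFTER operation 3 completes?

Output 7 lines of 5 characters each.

Answer: GGGGG
GGGGG
GKKKK
GKKKK
GKKKK
GKKKK
YKKKG

Derivation:
After op 1 paint(4,1,K):
GGGGG
GGGGG
GKKKK
GKKKK
GKKKK
GKKKK
GKKKG
After op 2 fill(6,0,G) [0 cells changed]:
GGGGG
GGGGG
GKKKK
GKKKK
GKKKK
GKKKK
GKKKG
After op 3 paint(6,0,Y):
GGGGG
GGGGG
GKKKK
GKKKK
GKKKK
GKKKK
YKKKG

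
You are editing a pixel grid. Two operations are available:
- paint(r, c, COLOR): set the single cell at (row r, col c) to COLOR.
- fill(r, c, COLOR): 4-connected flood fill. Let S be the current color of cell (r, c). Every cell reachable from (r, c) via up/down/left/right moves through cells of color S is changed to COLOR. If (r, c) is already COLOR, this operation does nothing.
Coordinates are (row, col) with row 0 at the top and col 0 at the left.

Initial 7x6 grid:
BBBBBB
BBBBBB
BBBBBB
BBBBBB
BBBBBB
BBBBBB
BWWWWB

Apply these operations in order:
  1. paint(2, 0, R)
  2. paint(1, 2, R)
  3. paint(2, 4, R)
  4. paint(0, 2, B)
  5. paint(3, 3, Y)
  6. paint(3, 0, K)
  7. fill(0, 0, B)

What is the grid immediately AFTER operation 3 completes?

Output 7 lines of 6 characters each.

After op 1 paint(2,0,R):
BBBBBB
BBBBBB
RBBBBB
BBBBBB
BBBBBB
BBBBBB
BWWWWB
After op 2 paint(1,2,R):
BBBBBB
BBRBBB
RBBBBB
BBBBBB
BBBBBB
BBBBBB
BWWWWB
After op 3 paint(2,4,R):
BBBBBB
BBRBBB
RBBBRB
BBBBBB
BBBBBB
BBBBBB
BWWWWB

Answer: BBBBBB
BBRBBB
RBBBRB
BBBBBB
BBBBBB
BBBBBB
BWWWWB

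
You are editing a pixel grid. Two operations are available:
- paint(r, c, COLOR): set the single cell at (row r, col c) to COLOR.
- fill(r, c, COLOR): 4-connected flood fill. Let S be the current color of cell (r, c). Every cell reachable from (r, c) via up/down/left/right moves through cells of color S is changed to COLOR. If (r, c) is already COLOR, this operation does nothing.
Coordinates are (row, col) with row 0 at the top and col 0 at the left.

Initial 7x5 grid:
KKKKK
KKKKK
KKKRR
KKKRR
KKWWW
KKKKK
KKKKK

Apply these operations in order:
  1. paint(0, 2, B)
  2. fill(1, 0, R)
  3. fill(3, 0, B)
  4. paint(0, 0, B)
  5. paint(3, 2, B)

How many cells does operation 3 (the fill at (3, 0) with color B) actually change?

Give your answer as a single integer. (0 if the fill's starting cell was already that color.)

After op 1 paint(0,2,B):
KKBKK
KKKKK
KKKRR
KKKRR
KKWWW
KKKKK
KKKKK
After op 2 fill(1,0,R) [27 cells changed]:
RRBRR
RRRRR
RRRRR
RRRRR
RRWWW
RRRRR
RRRRR
After op 3 fill(3,0,B) [31 cells changed]:
BBBBB
BBBBB
BBBBB
BBBBB
BBWWW
BBBBB
BBBBB

Answer: 31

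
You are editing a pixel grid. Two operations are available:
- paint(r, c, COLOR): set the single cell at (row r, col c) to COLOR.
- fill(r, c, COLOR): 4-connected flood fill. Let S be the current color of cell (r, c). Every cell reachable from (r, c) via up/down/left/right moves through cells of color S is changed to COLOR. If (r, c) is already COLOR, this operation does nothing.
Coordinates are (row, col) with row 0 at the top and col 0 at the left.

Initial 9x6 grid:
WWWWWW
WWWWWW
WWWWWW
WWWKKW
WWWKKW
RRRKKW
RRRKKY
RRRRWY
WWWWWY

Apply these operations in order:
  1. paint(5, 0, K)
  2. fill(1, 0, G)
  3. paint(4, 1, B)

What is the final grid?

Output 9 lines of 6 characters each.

Answer: GGGGGG
GGGGGG
GGGGGG
GGGKKG
GBGKKG
KRRKKG
RRRKKY
RRRRWY
WWWWWY

Derivation:
After op 1 paint(5,0,K):
WWWWWW
WWWWWW
WWWWWW
WWWKKW
WWWKKW
KRRKKW
RRRKKY
RRRRWY
WWWWWY
After op 2 fill(1,0,G) [27 cells changed]:
GGGGGG
GGGGGG
GGGGGG
GGGKKG
GGGKKG
KRRKKG
RRRKKY
RRRRWY
WWWWWY
After op 3 paint(4,1,B):
GGGGGG
GGGGGG
GGGGGG
GGGKKG
GBGKKG
KRRKKG
RRRKKY
RRRRWY
WWWWWY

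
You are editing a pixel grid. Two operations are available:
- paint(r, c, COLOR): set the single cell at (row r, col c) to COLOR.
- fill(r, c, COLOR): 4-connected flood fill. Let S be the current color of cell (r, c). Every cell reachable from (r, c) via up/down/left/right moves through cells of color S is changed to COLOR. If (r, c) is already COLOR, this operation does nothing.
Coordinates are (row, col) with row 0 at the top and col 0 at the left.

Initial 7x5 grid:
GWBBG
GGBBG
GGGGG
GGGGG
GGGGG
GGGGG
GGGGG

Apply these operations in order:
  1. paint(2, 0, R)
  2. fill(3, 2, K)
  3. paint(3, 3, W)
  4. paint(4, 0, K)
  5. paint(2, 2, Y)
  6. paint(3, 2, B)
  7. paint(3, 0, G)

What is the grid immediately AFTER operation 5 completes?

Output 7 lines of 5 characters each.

After op 1 paint(2,0,R):
GWBBG
GGBBG
RGGGG
GGGGG
GGGGG
GGGGG
GGGGG
After op 2 fill(3,2,K) [29 cells changed]:
KWBBK
KKBBK
RKKKK
KKKKK
KKKKK
KKKKK
KKKKK
After op 3 paint(3,3,W):
KWBBK
KKBBK
RKKKK
KKKWK
KKKKK
KKKKK
KKKKK
After op 4 paint(4,0,K):
KWBBK
KKBBK
RKKKK
KKKWK
KKKKK
KKKKK
KKKKK
After op 5 paint(2,2,Y):
KWBBK
KKBBK
RKYKK
KKKWK
KKKKK
KKKKK
KKKKK

Answer: KWBBK
KKBBK
RKYKK
KKKWK
KKKKK
KKKKK
KKKKK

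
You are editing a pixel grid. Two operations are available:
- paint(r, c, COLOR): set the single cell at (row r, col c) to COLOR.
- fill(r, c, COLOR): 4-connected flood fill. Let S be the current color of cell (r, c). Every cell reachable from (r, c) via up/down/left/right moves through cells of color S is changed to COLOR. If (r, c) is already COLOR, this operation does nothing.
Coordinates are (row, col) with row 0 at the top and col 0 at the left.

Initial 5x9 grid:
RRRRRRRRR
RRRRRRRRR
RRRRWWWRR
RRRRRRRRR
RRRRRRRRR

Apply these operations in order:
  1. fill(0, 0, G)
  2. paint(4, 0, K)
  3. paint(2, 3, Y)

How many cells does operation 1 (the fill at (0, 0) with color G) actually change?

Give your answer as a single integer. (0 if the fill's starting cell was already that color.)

After op 1 fill(0,0,G) [42 cells changed]:
GGGGGGGGG
GGGGGGGGG
GGGGWWWGG
GGGGGGGGG
GGGGGGGGG

Answer: 42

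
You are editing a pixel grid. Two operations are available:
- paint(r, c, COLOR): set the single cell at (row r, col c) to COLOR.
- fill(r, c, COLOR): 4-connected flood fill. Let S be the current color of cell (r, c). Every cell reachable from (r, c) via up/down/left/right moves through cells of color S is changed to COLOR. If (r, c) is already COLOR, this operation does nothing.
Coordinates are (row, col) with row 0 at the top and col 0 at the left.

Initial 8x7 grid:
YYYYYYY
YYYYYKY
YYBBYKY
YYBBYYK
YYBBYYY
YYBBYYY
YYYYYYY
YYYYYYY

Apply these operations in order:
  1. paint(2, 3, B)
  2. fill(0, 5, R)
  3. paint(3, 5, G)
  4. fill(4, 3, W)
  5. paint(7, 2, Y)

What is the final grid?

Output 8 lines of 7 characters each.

Answer: RRRRRRR
RRRRRKR
RRWWRKR
RRWWRGK
RRWWRRR
RRWWRRR
RRRRRRR
RRYRRRR

Derivation:
After op 1 paint(2,3,B):
YYYYYYY
YYYYYKY
YYBBYKY
YYBBYYK
YYBBYYY
YYBBYYY
YYYYYYY
YYYYYYY
After op 2 fill(0,5,R) [45 cells changed]:
RRRRRRR
RRRRRKR
RRBBRKR
RRBBRRK
RRBBRRR
RRBBRRR
RRRRRRR
RRRRRRR
After op 3 paint(3,5,G):
RRRRRRR
RRRRRKR
RRBBRKR
RRBBRGK
RRBBRRR
RRBBRRR
RRRRRRR
RRRRRRR
After op 4 fill(4,3,W) [8 cells changed]:
RRRRRRR
RRRRRKR
RRWWRKR
RRWWRGK
RRWWRRR
RRWWRRR
RRRRRRR
RRRRRRR
After op 5 paint(7,2,Y):
RRRRRRR
RRRRRKR
RRWWRKR
RRWWRGK
RRWWRRR
RRWWRRR
RRRRRRR
RRYRRRR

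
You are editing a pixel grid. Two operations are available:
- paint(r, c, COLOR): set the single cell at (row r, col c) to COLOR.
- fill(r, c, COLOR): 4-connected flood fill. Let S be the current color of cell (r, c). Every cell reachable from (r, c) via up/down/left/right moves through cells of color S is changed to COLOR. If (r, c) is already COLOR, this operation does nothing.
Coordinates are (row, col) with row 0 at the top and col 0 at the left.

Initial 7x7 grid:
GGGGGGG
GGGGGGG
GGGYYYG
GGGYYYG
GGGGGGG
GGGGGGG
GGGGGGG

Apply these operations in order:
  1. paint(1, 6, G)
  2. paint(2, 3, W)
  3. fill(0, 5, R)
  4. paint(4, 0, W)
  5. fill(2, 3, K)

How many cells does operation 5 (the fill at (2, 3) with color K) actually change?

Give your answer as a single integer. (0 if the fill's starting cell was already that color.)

Answer: 1

Derivation:
After op 1 paint(1,6,G):
GGGGGGG
GGGGGGG
GGGYYYG
GGGYYYG
GGGGGGG
GGGGGGG
GGGGGGG
After op 2 paint(2,3,W):
GGGGGGG
GGGGGGG
GGGWYYG
GGGYYYG
GGGGGGG
GGGGGGG
GGGGGGG
After op 3 fill(0,5,R) [43 cells changed]:
RRRRRRR
RRRRRRR
RRRWYYR
RRRYYYR
RRRRRRR
RRRRRRR
RRRRRRR
After op 4 paint(4,0,W):
RRRRRRR
RRRRRRR
RRRWYYR
RRRYYYR
WRRRRRR
RRRRRRR
RRRRRRR
After op 5 fill(2,3,K) [1 cells changed]:
RRRRRRR
RRRRRRR
RRRKYYR
RRRYYYR
WRRRRRR
RRRRRRR
RRRRRRR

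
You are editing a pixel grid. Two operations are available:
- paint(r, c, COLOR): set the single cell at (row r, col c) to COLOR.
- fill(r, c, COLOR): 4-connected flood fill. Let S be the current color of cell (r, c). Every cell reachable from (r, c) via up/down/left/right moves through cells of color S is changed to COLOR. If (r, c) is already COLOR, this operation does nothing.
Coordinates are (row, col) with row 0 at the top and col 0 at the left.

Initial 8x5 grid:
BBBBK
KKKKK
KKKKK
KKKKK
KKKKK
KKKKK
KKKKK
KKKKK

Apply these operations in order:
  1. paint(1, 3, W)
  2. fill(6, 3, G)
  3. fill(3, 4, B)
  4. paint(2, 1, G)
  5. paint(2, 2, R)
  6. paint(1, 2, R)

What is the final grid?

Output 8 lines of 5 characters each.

Answer: BBBBB
BBRWB
BGRBB
BBBBB
BBBBB
BBBBB
BBBBB
BBBBB

Derivation:
After op 1 paint(1,3,W):
BBBBK
KKKWK
KKKKK
KKKKK
KKKKK
KKKKK
KKKKK
KKKKK
After op 2 fill(6,3,G) [35 cells changed]:
BBBBG
GGGWG
GGGGG
GGGGG
GGGGG
GGGGG
GGGGG
GGGGG
After op 3 fill(3,4,B) [35 cells changed]:
BBBBB
BBBWB
BBBBB
BBBBB
BBBBB
BBBBB
BBBBB
BBBBB
After op 4 paint(2,1,G):
BBBBB
BBBWB
BGBBB
BBBBB
BBBBB
BBBBB
BBBBB
BBBBB
After op 5 paint(2,2,R):
BBBBB
BBBWB
BGRBB
BBBBB
BBBBB
BBBBB
BBBBB
BBBBB
After op 6 paint(1,2,R):
BBBBB
BBRWB
BGRBB
BBBBB
BBBBB
BBBBB
BBBBB
BBBBB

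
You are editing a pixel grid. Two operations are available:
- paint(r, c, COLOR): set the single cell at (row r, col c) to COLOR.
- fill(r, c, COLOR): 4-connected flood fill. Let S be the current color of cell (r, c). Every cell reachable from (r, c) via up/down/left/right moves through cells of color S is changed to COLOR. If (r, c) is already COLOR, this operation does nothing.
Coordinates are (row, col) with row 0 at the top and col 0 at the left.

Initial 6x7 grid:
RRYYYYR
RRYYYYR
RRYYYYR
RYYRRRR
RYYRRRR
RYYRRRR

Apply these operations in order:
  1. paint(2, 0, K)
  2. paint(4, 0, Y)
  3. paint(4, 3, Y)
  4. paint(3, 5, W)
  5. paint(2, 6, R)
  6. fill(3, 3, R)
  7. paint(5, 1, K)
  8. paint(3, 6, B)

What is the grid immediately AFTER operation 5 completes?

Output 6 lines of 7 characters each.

Answer: RRYYYYR
RRYYYYR
KRYYYYR
RYYRRWR
YYYYRRR
RYYRRRR

Derivation:
After op 1 paint(2,0,K):
RRYYYYR
RRYYYYR
KRYYYYR
RYYRRRR
RYYRRRR
RYYRRRR
After op 2 paint(4,0,Y):
RRYYYYR
RRYYYYR
KRYYYYR
RYYRRRR
YYYRRRR
RYYRRRR
After op 3 paint(4,3,Y):
RRYYYYR
RRYYYYR
KRYYYYR
RYYRRRR
YYYYRRR
RYYRRRR
After op 4 paint(3,5,W):
RRYYYYR
RRYYYYR
KRYYYYR
RYYRRWR
YYYYRRR
RYYRRRR
After op 5 paint(2,6,R):
RRYYYYR
RRYYYYR
KRYYYYR
RYYRRWR
YYYYRRR
RYYRRRR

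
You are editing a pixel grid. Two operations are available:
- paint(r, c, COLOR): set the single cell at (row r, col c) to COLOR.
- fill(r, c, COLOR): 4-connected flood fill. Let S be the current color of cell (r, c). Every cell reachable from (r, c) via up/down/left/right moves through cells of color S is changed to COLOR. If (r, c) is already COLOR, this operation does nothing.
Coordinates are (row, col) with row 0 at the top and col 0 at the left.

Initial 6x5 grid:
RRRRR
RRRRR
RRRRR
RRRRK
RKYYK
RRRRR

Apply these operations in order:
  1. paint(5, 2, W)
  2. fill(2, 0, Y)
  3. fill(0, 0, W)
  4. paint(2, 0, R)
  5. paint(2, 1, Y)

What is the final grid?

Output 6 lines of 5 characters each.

After op 1 paint(5,2,W):
RRRRR
RRRRR
RRRRR
RRRRK
RKYYK
RRWRR
After op 2 fill(2,0,Y) [22 cells changed]:
YYYYY
YYYYY
YYYYY
YYYYK
YKYYK
YYWRR
After op 3 fill(0,0,W) [24 cells changed]:
WWWWW
WWWWW
WWWWW
WWWWK
WKWWK
WWWRR
After op 4 paint(2,0,R):
WWWWW
WWWWW
RWWWW
WWWWK
WKWWK
WWWRR
After op 5 paint(2,1,Y):
WWWWW
WWWWW
RYWWW
WWWWK
WKWWK
WWWRR

Answer: WWWWW
WWWWW
RYWWW
WWWWK
WKWWK
WWWRR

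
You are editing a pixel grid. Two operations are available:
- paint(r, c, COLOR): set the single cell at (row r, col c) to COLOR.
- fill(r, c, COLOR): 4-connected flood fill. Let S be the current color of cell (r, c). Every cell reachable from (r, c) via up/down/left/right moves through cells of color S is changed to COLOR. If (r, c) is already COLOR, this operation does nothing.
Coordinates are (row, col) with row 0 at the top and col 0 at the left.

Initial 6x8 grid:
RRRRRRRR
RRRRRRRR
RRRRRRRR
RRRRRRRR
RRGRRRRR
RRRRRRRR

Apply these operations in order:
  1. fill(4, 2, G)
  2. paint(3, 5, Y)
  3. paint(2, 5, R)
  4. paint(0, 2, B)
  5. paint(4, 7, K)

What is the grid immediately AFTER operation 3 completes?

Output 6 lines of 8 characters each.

Answer: RRRRRRRR
RRRRRRRR
RRRRRRRR
RRRRRYRR
RRGRRRRR
RRRRRRRR

Derivation:
After op 1 fill(4,2,G) [0 cells changed]:
RRRRRRRR
RRRRRRRR
RRRRRRRR
RRRRRRRR
RRGRRRRR
RRRRRRRR
After op 2 paint(3,5,Y):
RRRRRRRR
RRRRRRRR
RRRRRRRR
RRRRRYRR
RRGRRRRR
RRRRRRRR
After op 3 paint(2,5,R):
RRRRRRRR
RRRRRRRR
RRRRRRRR
RRRRRYRR
RRGRRRRR
RRRRRRRR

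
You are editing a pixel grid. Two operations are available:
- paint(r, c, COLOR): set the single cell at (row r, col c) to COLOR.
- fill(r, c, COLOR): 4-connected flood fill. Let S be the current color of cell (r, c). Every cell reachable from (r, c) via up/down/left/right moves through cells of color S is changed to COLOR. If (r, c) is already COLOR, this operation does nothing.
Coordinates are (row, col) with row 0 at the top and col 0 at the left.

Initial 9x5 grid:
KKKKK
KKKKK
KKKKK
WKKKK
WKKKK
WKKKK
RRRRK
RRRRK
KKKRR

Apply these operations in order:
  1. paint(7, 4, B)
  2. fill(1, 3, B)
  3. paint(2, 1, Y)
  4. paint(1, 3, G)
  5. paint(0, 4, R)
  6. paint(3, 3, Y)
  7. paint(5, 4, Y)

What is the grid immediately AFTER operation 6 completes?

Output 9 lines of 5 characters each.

Answer: BBBBR
BBBGB
BYBBB
WBBYB
WBBBB
WBBBB
RRRRB
RRRRB
KKKRR

Derivation:
After op 1 paint(7,4,B):
KKKKK
KKKKK
KKKKK
WKKKK
WKKKK
WKKKK
RRRRK
RRRRB
KKKRR
After op 2 fill(1,3,B) [28 cells changed]:
BBBBB
BBBBB
BBBBB
WBBBB
WBBBB
WBBBB
RRRRB
RRRRB
KKKRR
After op 3 paint(2,1,Y):
BBBBB
BBBBB
BYBBB
WBBBB
WBBBB
WBBBB
RRRRB
RRRRB
KKKRR
After op 4 paint(1,3,G):
BBBBB
BBBGB
BYBBB
WBBBB
WBBBB
WBBBB
RRRRB
RRRRB
KKKRR
After op 5 paint(0,4,R):
BBBBR
BBBGB
BYBBB
WBBBB
WBBBB
WBBBB
RRRRB
RRRRB
KKKRR
After op 6 paint(3,3,Y):
BBBBR
BBBGB
BYBBB
WBBYB
WBBBB
WBBBB
RRRRB
RRRRB
KKKRR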